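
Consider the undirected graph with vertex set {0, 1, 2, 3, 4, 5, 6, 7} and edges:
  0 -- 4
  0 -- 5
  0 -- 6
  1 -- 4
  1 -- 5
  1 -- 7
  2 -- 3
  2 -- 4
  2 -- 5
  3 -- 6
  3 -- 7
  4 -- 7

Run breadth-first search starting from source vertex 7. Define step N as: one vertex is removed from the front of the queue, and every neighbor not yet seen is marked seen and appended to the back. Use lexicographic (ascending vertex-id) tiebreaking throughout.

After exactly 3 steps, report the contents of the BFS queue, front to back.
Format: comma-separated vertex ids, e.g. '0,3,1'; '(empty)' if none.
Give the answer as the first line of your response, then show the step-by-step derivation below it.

4,5,2,6

step 1: dequeue 7; queue=[1,3,4]; order=7
step 2: dequeue 1; queue=[3,4,5]; order=7,1
step 3: dequeue 3; queue=[4,5,2,6]; order=7,1,3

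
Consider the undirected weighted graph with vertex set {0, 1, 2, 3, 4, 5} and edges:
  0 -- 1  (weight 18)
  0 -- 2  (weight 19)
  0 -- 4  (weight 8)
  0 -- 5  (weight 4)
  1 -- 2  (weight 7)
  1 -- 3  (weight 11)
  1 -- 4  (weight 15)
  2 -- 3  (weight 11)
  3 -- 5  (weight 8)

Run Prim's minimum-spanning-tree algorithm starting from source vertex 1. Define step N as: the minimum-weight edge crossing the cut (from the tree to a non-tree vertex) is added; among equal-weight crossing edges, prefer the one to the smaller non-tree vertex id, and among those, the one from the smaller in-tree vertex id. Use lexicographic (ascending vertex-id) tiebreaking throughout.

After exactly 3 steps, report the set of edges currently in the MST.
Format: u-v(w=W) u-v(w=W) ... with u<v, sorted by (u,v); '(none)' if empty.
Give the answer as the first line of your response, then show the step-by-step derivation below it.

1-2(w=7) 1-3(w=11) 3-5(w=8)

step 1: add edge 1-2 (w=7); MST = {1-2(w=7)}
step 2: add edge 1-3 (w=11); MST = {1-2(w=7) 1-3(w=11)}
step 3: add edge 3-5 (w=8); MST = {1-2(w=7) 1-3(w=11) 3-5(w=8)}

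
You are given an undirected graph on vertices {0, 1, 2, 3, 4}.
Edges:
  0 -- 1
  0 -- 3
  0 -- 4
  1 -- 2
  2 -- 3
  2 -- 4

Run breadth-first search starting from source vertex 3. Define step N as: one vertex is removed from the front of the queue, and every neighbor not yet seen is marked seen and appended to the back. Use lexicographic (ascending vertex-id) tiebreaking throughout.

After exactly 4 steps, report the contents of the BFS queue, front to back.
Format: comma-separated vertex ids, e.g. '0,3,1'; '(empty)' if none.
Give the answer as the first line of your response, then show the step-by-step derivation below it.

4

step 1: dequeue 3; queue=[0,2]; order=3
step 2: dequeue 0; queue=[2,1,4]; order=3,0
step 3: dequeue 2; queue=[1,4]; order=3,0,2
step 4: dequeue 1; queue=[4]; order=3,0,2,1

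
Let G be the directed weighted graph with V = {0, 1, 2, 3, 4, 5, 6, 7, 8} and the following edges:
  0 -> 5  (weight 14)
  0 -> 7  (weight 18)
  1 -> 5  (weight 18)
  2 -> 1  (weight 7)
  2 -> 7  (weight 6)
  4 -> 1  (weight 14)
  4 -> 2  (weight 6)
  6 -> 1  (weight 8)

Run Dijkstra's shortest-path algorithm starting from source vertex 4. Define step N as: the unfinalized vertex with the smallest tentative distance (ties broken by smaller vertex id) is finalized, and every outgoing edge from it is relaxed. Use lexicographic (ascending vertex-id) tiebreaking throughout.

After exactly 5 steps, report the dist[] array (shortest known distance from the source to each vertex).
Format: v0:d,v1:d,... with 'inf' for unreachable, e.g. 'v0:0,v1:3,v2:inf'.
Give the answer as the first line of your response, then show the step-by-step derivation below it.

v0:inf,v1:13,v2:6,v3:inf,v4:0,v5:31,v6:inf,v7:12,v8:inf

step 1: dist = v0:inf,v1:14,v2:6,v3:inf,v4:0,v5:inf,v6:inf,v7:inf,v8:inf
step 2: dist = v0:inf,v1:13,v2:6,v3:inf,v4:0,v5:inf,v6:inf,v7:12,v8:inf
step 3: dist = v0:inf,v1:13,v2:6,v3:inf,v4:0,v5:inf,v6:inf,v7:12,v8:inf
step 4: dist = v0:inf,v1:13,v2:6,v3:inf,v4:0,v5:31,v6:inf,v7:12,v8:inf
step 5: dist = v0:inf,v1:13,v2:6,v3:inf,v4:0,v5:31,v6:inf,v7:12,v8:inf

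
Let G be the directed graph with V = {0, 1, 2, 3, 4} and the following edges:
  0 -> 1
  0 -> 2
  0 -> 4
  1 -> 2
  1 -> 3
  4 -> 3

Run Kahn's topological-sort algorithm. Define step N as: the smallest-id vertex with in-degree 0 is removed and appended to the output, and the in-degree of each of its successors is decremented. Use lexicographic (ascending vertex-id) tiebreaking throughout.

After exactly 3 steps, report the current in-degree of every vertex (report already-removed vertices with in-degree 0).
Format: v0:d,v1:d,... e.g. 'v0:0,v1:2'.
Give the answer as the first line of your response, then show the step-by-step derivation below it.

v0:0,v1:0,v2:0,v3:1,v4:0

step 1: output 0; order=[0]; indeg=(0,0,1,2,0)
step 2: output 1; order=[0,1]; indeg=(0,0,0,1,0)
step 3: output 2; order=[0,1,2]; indeg=(0,0,0,1,0)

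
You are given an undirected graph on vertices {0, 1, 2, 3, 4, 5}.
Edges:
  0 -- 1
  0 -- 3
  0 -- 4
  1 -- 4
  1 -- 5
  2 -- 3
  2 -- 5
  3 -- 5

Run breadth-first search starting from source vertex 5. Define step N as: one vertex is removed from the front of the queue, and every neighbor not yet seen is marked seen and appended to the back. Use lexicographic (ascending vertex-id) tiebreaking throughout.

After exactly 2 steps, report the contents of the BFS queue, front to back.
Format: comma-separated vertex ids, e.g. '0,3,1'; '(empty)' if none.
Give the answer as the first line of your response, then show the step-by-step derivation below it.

2,3,0,4

step 1: dequeue 5; queue=[1,2,3]; order=5
step 2: dequeue 1; queue=[2,3,0,4]; order=5,1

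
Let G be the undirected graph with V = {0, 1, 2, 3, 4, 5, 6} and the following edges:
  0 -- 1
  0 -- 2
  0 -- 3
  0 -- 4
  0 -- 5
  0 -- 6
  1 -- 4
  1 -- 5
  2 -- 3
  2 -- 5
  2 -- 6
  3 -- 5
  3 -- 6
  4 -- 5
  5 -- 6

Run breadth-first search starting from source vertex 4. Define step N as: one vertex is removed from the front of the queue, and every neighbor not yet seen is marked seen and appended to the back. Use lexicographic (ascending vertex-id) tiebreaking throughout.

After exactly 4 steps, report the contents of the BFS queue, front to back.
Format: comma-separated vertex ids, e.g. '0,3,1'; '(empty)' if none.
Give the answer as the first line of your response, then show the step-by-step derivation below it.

2,3,6

step 1: dequeue 4; queue=[0,1,5]; order=4
step 2: dequeue 0; queue=[1,5,2,3,6]; order=4,0
step 3: dequeue 1; queue=[5,2,3,6]; order=4,0,1
step 4: dequeue 5; queue=[2,3,6]; order=4,0,1,5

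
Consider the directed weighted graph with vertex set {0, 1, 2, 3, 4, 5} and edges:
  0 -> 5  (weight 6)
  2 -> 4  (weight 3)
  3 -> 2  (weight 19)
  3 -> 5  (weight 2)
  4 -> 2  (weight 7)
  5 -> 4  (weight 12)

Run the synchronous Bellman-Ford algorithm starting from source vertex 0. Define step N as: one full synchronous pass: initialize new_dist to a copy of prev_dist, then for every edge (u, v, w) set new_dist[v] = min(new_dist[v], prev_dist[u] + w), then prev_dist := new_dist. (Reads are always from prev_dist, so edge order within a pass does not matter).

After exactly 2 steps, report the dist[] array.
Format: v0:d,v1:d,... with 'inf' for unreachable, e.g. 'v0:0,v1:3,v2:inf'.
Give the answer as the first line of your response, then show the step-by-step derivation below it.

v0:0,v1:inf,v2:inf,v3:inf,v4:18,v5:6

step 1: dist = v0:0,v1:inf,v2:inf,v3:inf,v4:inf,v5:6
step 2: dist = v0:0,v1:inf,v2:inf,v3:inf,v4:18,v5:6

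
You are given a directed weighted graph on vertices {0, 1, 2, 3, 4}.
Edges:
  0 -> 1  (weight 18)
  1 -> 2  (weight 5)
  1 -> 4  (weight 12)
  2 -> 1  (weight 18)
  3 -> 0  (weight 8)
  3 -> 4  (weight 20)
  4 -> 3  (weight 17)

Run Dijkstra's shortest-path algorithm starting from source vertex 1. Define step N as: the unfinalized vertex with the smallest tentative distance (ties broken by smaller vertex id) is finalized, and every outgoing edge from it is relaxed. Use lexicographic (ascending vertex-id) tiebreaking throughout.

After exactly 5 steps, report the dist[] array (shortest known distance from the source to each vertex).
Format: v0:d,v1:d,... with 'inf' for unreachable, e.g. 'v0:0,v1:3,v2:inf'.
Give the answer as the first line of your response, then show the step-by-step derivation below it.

v0:37,v1:0,v2:5,v3:29,v4:12

step 1: dist = v0:inf,v1:0,v2:5,v3:inf,v4:12
step 2: dist = v0:inf,v1:0,v2:5,v3:inf,v4:12
step 3: dist = v0:inf,v1:0,v2:5,v3:29,v4:12
step 4: dist = v0:37,v1:0,v2:5,v3:29,v4:12
step 5: dist = v0:37,v1:0,v2:5,v3:29,v4:12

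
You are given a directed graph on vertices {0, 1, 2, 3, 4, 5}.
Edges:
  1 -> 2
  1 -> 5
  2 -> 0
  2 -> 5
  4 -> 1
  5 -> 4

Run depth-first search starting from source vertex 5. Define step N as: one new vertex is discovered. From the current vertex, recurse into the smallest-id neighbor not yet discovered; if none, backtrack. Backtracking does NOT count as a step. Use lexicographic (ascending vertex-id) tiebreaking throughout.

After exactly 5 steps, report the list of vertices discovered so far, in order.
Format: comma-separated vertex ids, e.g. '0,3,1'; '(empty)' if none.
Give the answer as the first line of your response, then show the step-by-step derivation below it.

5,4,1,2,0

step 1: discover 5; path=5; order=5
step 2: discover 4; path=5>4; order=5,4
step 3: discover 1; path=5>4>1; order=5,4,1
step 4: discover 2; path=5>4>1>2; order=5,4,1,2
step 5: discover 0; path=5>4>1>2>0; order=5,4,1,2,0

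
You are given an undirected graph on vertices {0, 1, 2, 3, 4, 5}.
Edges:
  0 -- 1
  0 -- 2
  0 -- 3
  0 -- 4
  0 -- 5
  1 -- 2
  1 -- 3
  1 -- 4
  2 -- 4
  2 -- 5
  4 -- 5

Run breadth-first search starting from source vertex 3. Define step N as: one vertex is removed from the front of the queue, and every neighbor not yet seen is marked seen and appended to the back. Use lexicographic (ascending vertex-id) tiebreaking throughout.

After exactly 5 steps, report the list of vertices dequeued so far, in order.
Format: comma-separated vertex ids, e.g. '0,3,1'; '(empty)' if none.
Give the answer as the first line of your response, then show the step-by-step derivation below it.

3,0,1,2,4

step 1: dequeue 3; queue=[0,1]; order=3
step 2: dequeue 0; queue=[1,2,4,5]; order=3,0
step 3: dequeue 1; queue=[2,4,5]; order=3,0,1
step 4: dequeue 2; queue=[4,5]; order=3,0,1,2
step 5: dequeue 4; queue=[5]; order=3,0,1,2,4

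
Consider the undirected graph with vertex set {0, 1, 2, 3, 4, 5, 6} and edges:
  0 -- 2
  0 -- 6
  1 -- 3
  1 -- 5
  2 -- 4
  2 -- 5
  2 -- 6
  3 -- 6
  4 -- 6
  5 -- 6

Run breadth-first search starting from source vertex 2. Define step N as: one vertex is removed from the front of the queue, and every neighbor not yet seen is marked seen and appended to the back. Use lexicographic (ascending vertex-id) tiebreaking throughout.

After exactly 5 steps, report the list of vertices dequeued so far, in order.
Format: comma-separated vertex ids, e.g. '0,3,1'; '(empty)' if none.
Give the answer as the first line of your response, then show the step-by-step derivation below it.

2,0,4,5,6

step 1: dequeue 2; queue=[0,4,5,6]; order=2
step 2: dequeue 0; queue=[4,5,6]; order=2,0
step 3: dequeue 4; queue=[5,6]; order=2,0,4
step 4: dequeue 5; queue=[6,1]; order=2,0,4,5
step 5: dequeue 6; queue=[1,3]; order=2,0,4,5,6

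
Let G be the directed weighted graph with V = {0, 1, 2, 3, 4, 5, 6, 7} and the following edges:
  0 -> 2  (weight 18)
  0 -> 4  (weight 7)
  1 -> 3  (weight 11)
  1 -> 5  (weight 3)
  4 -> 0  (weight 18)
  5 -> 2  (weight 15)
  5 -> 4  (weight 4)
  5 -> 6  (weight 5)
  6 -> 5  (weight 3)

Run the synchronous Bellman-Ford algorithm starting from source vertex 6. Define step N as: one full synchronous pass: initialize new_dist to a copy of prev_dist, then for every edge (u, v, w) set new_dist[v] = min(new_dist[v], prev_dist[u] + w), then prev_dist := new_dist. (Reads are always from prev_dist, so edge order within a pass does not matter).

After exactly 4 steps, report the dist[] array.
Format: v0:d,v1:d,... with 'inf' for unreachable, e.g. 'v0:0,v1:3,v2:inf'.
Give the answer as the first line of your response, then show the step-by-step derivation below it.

v0:25,v1:inf,v2:18,v3:inf,v4:7,v5:3,v6:0,v7:inf

step 1: dist = v0:inf,v1:inf,v2:inf,v3:inf,v4:inf,v5:3,v6:0,v7:inf
step 2: dist = v0:inf,v1:inf,v2:18,v3:inf,v4:7,v5:3,v6:0,v7:inf
step 3: dist = v0:25,v1:inf,v2:18,v3:inf,v4:7,v5:3,v6:0,v7:inf
step 4: dist = v0:25,v1:inf,v2:18,v3:inf,v4:7,v5:3,v6:0,v7:inf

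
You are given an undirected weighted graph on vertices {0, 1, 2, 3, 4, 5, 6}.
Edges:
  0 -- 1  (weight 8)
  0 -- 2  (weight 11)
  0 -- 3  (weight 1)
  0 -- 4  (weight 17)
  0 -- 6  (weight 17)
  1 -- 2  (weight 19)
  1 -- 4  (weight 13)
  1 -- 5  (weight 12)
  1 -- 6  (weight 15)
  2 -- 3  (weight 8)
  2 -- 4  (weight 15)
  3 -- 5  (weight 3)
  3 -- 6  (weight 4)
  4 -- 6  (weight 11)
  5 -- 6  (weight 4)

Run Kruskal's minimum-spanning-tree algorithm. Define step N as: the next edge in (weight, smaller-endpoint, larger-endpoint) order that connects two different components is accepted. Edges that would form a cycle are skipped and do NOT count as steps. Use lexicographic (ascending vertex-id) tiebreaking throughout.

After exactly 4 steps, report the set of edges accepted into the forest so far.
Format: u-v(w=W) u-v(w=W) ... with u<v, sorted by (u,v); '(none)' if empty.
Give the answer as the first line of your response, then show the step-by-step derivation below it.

0-1(w=8) 0-3(w=1) 3-5(w=3) 3-6(w=4)

step 1: add edge 0-3 (w=1); MST = {0-3(w=1)}
step 2: add edge 3-5 (w=3); MST = {0-3(w=1) 3-5(w=3)}
step 3: add edge 3-6 (w=4); MST = {0-3(w=1) 3-5(w=3) 3-6(w=4)}
step 4: add edge 0-1 (w=8); MST = {0-1(w=8) 0-3(w=1) 3-5(w=3) 3-6(w=4)}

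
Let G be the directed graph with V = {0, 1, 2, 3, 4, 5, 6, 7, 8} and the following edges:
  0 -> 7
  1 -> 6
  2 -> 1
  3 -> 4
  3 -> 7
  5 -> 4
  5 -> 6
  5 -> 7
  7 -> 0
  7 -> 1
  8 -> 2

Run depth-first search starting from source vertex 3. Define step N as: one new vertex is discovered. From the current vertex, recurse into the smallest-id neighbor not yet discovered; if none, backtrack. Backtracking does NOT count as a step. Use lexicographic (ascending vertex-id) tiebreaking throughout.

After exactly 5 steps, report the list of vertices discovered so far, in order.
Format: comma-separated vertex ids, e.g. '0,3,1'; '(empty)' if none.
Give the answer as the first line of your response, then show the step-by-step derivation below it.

3,4,7,0,1

step 1: discover 3; path=3; order=3
step 2: discover 4; path=3>4; order=3,4
step 3: discover 7; path=3>7; order=3,4,7
step 4: discover 0; path=3>7>0; order=3,4,7,0
step 5: discover 1; path=3>7>1; order=3,4,7,0,1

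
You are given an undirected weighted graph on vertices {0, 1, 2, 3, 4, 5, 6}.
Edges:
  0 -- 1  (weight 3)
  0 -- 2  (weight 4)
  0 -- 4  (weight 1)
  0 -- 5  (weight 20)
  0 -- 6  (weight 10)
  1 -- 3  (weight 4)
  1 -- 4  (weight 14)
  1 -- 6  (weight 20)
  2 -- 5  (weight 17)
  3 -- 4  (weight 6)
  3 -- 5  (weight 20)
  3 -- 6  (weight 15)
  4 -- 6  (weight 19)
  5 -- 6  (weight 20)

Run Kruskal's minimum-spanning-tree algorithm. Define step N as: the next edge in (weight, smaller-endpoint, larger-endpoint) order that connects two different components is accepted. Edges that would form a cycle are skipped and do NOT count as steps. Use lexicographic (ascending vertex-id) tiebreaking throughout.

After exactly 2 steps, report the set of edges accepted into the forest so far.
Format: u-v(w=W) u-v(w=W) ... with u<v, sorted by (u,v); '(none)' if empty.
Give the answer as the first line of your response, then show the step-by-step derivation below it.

0-1(w=3) 0-4(w=1)

step 1: add edge 0-4 (w=1); MST = {0-4(w=1)}
step 2: add edge 0-1 (w=3); MST = {0-1(w=3) 0-4(w=1)}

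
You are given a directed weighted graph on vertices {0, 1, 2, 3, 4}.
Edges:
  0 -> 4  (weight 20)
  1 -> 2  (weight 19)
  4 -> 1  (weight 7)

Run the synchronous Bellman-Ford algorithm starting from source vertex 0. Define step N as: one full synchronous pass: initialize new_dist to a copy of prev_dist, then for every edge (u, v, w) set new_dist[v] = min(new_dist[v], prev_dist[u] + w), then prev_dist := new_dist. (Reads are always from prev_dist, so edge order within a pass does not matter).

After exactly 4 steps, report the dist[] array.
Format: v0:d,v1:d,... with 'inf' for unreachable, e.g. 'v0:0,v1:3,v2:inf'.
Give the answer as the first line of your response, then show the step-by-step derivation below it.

v0:0,v1:27,v2:46,v3:inf,v4:20

step 1: dist = v0:0,v1:inf,v2:inf,v3:inf,v4:20
step 2: dist = v0:0,v1:27,v2:inf,v3:inf,v4:20
step 3: dist = v0:0,v1:27,v2:46,v3:inf,v4:20
step 4: dist = v0:0,v1:27,v2:46,v3:inf,v4:20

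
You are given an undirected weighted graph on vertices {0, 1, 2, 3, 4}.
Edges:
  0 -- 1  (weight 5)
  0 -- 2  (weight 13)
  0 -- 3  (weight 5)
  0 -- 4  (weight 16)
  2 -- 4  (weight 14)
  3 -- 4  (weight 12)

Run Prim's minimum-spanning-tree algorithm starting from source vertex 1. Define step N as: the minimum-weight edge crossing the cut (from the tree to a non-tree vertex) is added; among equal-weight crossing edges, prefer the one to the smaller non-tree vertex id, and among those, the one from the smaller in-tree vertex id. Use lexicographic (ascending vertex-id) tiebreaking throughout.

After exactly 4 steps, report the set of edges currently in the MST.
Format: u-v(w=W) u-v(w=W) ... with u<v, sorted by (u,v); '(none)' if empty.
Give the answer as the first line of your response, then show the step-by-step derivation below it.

0-1(w=5) 0-2(w=13) 0-3(w=5) 3-4(w=12)

step 1: add edge 0-1 (w=5); MST = {0-1(w=5)}
step 2: add edge 0-3 (w=5); MST = {0-1(w=5) 0-3(w=5)}
step 3: add edge 3-4 (w=12); MST = {0-1(w=5) 0-3(w=5) 3-4(w=12)}
step 4: add edge 0-2 (w=13); MST = {0-1(w=5) 0-2(w=13) 0-3(w=5) 3-4(w=12)}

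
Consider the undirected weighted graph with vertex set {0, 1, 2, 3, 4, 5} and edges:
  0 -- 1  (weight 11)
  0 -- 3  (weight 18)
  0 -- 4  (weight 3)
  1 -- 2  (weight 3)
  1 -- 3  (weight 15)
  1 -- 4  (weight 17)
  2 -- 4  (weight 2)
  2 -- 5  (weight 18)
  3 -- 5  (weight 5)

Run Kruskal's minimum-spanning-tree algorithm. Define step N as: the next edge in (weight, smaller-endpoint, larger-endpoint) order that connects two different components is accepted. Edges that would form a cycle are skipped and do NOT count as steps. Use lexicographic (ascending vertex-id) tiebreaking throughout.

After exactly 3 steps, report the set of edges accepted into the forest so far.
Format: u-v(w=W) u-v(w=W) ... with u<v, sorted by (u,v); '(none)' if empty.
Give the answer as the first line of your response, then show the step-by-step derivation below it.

0-4(w=3) 1-2(w=3) 2-4(w=2)

step 1: add edge 2-4 (w=2); MST = {2-4(w=2)}
step 2: add edge 0-4 (w=3); MST = {0-4(w=3) 2-4(w=2)}
step 3: add edge 1-2 (w=3); MST = {0-4(w=3) 1-2(w=3) 2-4(w=2)}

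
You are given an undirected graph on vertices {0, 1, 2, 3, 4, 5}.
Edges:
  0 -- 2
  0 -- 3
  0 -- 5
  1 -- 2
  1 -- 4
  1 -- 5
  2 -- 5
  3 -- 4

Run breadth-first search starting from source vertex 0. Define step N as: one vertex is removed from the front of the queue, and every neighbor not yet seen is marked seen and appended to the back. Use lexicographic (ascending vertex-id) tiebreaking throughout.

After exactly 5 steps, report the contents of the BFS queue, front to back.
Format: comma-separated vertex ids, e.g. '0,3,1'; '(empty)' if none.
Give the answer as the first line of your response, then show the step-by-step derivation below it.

4

step 1: dequeue 0; queue=[2,3,5]; order=0
step 2: dequeue 2; queue=[3,5,1]; order=0,2
step 3: dequeue 3; queue=[5,1,4]; order=0,2,3
step 4: dequeue 5; queue=[1,4]; order=0,2,3,5
step 5: dequeue 1; queue=[4]; order=0,2,3,5,1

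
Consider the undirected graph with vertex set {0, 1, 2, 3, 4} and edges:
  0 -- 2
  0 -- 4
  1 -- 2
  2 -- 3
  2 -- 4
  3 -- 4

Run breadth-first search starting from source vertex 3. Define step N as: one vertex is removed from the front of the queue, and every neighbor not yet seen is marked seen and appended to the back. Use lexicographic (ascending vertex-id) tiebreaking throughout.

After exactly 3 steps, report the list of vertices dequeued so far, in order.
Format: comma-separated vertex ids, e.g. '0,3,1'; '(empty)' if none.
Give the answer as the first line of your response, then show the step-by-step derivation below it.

3,2,4

step 1: dequeue 3; queue=[2,4]; order=3
step 2: dequeue 2; queue=[4,0,1]; order=3,2
step 3: dequeue 4; queue=[0,1]; order=3,2,4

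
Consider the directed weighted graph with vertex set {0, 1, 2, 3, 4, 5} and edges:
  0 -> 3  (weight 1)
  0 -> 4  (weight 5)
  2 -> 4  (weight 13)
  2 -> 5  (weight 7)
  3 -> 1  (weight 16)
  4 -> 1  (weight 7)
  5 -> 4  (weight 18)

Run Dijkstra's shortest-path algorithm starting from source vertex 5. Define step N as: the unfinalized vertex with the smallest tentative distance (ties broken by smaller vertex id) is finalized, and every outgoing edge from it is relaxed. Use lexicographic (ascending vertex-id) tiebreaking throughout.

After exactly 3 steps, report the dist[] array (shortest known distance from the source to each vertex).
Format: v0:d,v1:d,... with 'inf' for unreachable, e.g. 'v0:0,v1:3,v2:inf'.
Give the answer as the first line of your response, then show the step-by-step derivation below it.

v0:inf,v1:25,v2:inf,v3:inf,v4:18,v5:0

step 1: dist = v0:inf,v1:inf,v2:inf,v3:inf,v4:18,v5:0
step 2: dist = v0:inf,v1:25,v2:inf,v3:inf,v4:18,v5:0
step 3: dist = v0:inf,v1:25,v2:inf,v3:inf,v4:18,v5:0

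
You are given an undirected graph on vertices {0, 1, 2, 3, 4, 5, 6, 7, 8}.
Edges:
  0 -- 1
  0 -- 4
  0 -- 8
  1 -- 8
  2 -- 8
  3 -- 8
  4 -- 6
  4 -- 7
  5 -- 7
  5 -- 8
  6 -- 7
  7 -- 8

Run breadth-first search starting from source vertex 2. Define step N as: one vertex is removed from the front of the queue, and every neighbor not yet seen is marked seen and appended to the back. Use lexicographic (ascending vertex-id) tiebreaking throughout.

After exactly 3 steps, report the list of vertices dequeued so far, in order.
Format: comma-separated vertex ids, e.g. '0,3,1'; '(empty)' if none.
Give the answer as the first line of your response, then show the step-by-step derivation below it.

2,8,0

step 1: dequeue 2; queue=[8]; order=2
step 2: dequeue 8; queue=[0,1,3,5,7]; order=2,8
step 3: dequeue 0; queue=[1,3,5,7,4]; order=2,8,0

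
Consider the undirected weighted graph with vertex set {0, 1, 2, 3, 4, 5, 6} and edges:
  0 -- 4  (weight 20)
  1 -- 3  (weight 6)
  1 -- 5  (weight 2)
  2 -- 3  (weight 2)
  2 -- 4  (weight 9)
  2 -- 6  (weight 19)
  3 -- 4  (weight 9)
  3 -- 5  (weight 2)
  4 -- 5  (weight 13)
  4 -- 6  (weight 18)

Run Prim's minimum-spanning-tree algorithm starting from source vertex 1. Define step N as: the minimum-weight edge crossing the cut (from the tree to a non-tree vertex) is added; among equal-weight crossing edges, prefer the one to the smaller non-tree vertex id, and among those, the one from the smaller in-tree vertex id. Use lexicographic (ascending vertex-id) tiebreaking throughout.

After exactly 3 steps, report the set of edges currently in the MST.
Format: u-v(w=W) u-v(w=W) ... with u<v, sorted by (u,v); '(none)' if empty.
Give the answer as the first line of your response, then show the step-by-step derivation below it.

1-5(w=2) 2-3(w=2) 3-5(w=2)

step 1: add edge 1-5 (w=2); MST = {1-5(w=2)}
step 2: add edge 3-5 (w=2); MST = {1-5(w=2) 3-5(w=2)}
step 3: add edge 2-3 (w=2); MST = {1-5(w=2) 2-3(w=2) 3-5(w=2)}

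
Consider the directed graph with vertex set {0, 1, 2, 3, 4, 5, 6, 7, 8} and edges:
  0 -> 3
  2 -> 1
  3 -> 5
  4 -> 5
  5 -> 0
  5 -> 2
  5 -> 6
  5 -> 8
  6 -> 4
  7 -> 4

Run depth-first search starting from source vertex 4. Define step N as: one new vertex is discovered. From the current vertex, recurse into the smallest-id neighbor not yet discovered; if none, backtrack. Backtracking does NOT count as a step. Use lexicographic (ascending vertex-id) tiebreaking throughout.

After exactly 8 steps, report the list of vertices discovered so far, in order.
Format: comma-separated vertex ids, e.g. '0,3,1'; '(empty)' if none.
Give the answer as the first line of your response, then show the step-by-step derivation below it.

4,5,0,3,2,1,6,8

step 1: discover 4; path=4; order=4
step 2: discover 5; path=4>5; order=4,5
step 3: discover 0; path=4>5>0; order=4,5,0
step 4: discover 3; path=4>5>0>3; order=4,5,0,3
step 5: discover 2; path=4>5>2; order=4,5,0,3,2
step 6: discover 1; path=4>5>2>1; order=4,5,0,3,2,1
step 7: discover 6; path=4>5>6; order=4,5,0,3,2,1,6
step 8: discover 8; path=4>5>8; order=4,5,0,3,2,1,6,8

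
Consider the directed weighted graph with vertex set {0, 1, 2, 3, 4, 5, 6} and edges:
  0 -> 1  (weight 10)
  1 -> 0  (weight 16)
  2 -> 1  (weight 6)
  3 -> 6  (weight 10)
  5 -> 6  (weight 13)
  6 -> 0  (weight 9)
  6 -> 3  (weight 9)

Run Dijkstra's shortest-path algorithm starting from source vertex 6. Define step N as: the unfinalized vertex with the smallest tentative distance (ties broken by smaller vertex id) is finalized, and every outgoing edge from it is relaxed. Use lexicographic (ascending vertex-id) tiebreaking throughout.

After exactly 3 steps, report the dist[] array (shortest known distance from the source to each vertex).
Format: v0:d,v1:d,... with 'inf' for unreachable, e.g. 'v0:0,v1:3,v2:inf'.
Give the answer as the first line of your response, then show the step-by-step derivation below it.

v0:9,v1:19,v2:inf,v3:9,v4:inf,v5:inf,v6:0

step 1: dist = v0:9,v1:inf,v2:inf,v3:9,v4:inf,v5:inf,v6:0
step 2: dist = v0:9,v1:19,v2:inf,v3:9,v4:inf,v5:inf,v6:0
step 3: dist = v0:9,v1:19,v2:inf,v3:9,v4:inf,v5:inf,v6:0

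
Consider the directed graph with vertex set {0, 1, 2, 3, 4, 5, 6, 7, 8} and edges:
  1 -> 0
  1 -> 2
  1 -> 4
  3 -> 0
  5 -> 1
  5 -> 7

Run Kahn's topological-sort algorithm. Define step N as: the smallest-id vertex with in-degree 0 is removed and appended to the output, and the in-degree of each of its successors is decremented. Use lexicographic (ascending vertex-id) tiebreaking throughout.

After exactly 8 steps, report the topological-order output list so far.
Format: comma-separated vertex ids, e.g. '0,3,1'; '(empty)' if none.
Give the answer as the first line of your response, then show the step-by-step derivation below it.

3,5,1,0,2,4,6,7

step 1: output 3; order=[3]; indeg=(1,1,1,0,1,0,0,1,0)
step 2: output 5; order=[3,5]; indeg=(1,0,1,0,1,0,0,0,0)
step 3: output 1; order=[3,5,1]; indeg=(0,0,0,0,0,0,0,0,0)
step 4: output 0; order=[3,5,1,0]; indeg=(0,0,0,0,0,0,0,0,0)
step 5: output 2; order=[3,5,1,0,2]; indeg=(0,0,0,0,0,0,0,0,0)
step 6: output 4; order=[3,5,1,0,2,4]; indeg=(0,0,0,0,0,0,0,0,0)
step 7: output 6; order=[3,5,1,0,2,4,6]; indeg=(0,0,0,0,0,0,0,0,0)
step 8: output 7; order=[3,5,1,0,2,4,6,7]; indeg=(0,0,0,0,0,0,0,0,0)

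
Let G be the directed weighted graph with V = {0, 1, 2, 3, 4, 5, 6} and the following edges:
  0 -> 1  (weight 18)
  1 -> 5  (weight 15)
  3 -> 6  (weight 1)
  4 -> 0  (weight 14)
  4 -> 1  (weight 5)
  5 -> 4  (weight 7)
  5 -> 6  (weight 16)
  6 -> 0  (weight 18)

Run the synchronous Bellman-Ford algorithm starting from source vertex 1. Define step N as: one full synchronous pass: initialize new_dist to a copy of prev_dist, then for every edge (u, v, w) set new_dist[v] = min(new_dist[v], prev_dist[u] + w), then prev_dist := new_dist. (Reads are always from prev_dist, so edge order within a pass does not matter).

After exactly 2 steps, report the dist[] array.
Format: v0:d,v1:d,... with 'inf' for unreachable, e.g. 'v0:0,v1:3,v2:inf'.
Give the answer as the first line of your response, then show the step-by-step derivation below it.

v0:inf,v1:0,v2:inf,v3:inf,v4:22,v5:15,v6:31

step 1: dist = v0:inf,v1:0,v2:inf,v3:inf,v4:inf,v5:15,v6:inf
step 2: dist = v0:inf,v1:0,v2:inf,v3:inf,v4:22,v5:15,v6:31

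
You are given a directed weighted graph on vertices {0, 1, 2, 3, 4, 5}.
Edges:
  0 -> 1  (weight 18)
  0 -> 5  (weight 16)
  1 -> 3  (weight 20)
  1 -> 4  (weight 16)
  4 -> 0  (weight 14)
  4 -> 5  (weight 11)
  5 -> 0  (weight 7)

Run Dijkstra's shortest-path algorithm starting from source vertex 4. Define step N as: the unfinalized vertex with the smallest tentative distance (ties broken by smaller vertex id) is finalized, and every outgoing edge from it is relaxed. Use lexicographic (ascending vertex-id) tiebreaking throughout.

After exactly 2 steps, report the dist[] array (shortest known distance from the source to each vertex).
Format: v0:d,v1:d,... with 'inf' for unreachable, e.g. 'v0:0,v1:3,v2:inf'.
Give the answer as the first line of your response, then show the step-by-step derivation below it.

v0:14,v1:inf,v2:inf,v3:inf,v4:0,v5:11

step 1: dist = v0:14,v1:inf,v2:inf,v3:inf,v4:0,v5:11
step 2: dist = v0:14,v1:inf,v2:inf,v3:inf,v4:0,v5:11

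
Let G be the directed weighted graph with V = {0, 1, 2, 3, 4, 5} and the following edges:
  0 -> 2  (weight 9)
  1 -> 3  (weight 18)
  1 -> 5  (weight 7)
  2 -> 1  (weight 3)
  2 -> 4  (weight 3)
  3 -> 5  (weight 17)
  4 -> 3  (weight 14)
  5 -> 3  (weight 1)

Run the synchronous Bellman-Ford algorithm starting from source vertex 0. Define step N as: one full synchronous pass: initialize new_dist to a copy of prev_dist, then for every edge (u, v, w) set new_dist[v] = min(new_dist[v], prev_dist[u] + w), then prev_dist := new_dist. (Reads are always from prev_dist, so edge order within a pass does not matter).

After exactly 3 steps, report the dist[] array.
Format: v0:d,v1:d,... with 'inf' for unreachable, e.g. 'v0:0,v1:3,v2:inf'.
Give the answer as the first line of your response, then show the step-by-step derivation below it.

v0:0,v1:12,v2:9,v3:26,v4:12,v5:19

step 1: dist = v0:0,v1:inf,v2:9,v3:inf,v4:inf,v5:inf
step 2: dist = v0:0,v1:12,v2:9,v3:inf,v4:12,v5:inf
step 3: dist = v0:0,v1:12,v2:9,v3:26,v4:12,v5:19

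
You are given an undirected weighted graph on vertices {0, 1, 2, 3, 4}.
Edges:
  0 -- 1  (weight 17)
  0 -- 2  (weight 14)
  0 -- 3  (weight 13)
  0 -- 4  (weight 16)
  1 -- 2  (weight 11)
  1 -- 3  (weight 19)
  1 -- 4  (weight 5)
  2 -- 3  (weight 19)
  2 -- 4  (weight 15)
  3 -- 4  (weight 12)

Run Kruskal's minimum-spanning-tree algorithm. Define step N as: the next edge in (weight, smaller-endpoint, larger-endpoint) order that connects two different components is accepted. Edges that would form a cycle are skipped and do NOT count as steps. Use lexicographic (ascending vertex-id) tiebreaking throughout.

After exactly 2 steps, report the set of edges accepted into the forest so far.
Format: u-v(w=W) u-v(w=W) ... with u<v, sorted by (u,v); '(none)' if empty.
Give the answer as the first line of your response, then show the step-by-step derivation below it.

1-2(w=11) 1-4(w=5)

step 1: add edge 1-4 (w=5); MST = {1-4(w=5)}
step 2: add edge 1-2 (w=11); MST = {1-2(w=11) 1-4(w=5)}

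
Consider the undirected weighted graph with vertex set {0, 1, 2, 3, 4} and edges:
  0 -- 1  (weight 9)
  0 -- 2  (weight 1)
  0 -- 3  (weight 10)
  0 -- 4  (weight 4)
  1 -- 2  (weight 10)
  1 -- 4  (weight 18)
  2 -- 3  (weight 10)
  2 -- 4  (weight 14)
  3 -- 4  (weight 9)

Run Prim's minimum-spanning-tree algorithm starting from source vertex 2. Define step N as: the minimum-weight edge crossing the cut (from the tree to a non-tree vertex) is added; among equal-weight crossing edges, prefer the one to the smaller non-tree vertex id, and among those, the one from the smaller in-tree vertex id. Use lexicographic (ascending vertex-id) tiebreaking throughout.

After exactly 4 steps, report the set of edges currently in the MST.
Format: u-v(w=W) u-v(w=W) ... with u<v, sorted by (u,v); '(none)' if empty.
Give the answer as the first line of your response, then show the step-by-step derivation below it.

0-1(w=9) 0-2(w=1) 0-4(w=4) 3-4(w=9)

step 1: add edge 0-2 (w=1); MST = {0-2(w=1)}
step 2: add edge 0-4 (w=4); MST = {0-2(w=1) 0-4(w=4)}
step 3: add edge 0-1 (w=9); MST = {0-1(w=9) 0-2(w=1) 0-4(w=4)}
step 4: add edge 3-4 (w=9); MST = {0-1(w=9) 0-2(w=1) 0-4(w=4) 3-4(w=9)}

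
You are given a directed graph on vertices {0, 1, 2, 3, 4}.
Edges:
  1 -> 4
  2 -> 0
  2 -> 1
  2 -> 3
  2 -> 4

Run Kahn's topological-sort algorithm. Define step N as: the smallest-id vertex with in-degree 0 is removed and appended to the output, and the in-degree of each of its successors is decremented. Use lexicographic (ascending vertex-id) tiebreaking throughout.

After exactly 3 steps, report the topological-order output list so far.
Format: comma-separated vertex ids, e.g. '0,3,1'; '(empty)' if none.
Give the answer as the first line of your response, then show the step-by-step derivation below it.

2,0,1

step 1: output 2; order=[2]; indeg=(0,0,0,0,1)
step 2: output 0; order=[2,0]; indeg=(0,0,0,0,1)
step 3: output 1; order=[2,0,1]; indeg=(0,0,0,0,0)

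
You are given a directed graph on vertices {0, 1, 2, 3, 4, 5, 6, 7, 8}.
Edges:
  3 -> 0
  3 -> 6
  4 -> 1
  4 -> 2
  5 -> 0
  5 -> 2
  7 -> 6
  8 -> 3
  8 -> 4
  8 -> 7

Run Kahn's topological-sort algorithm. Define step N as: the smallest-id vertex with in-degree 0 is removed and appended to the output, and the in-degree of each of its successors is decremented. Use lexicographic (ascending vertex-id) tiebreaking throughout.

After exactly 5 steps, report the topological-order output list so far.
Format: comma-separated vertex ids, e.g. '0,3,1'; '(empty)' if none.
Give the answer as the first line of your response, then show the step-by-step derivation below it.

5,8,3,0,4

step 1: output 5; order=[5]; indeg=(1,1,1,1,1,0,2,1,0)
step 2: output 8; order=[5,8]; indeg=(1,1,1,0,0,0,2,0,0)
step 3: output 3; order=[5,8,3]; indeg=(0,1,1,0,0,0,1,0,0)
step 4: output 0; order=[5,8,3,0]; indeg=(0,1,1,0,0,0,1,0,0)
step 5: output 4; order=[5,8,3,0,4]; indeg=(0,0,0,0,0,0,1,0,0)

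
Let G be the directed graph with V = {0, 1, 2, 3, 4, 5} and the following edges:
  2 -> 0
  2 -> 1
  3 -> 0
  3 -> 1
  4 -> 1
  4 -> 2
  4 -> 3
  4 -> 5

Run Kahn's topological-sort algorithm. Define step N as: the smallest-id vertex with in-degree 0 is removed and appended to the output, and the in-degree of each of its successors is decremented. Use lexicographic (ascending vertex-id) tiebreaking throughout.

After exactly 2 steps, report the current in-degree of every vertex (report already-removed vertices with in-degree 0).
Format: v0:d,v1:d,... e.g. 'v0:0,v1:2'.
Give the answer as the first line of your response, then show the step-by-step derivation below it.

v0:1,v1:1,v2:0,v3:0,v4:0,v5:0

step 1: output 4; order=[4]; indeg=(2,2,0,0,0,0)
step 2: output 2; order=[4,2]; indeg=(1,1,0,0,0,0)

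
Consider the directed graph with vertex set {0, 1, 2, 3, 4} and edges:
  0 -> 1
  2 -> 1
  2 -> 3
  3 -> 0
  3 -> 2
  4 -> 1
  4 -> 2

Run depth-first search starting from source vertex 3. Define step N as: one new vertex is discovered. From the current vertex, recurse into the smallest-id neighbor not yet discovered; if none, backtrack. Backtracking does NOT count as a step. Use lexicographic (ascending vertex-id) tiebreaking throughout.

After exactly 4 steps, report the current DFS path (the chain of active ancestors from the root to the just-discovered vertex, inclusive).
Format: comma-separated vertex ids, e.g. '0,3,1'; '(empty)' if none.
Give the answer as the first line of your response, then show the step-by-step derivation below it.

3,2

step 1: discover 3; path=3; order=3
step 2: discover 0; path=3>0; order=3,0
step 3: discover 1; path=3>0>1; order=3,0,1
step 4: discover 2; path=3>2; order=3,0,1,2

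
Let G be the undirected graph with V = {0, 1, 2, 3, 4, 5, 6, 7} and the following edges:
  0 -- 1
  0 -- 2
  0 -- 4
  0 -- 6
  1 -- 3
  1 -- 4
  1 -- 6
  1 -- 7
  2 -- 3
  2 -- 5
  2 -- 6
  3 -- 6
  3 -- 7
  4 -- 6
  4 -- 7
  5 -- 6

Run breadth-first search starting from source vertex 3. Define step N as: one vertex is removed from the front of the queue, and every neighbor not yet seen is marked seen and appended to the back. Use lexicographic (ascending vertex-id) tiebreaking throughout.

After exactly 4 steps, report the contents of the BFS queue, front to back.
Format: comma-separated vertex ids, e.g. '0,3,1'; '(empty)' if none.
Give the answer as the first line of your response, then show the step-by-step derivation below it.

7,0,4,5

step 1: dequeue 3; queue=[1,2,6,7]; order=3
step 2: dequeue 1; queue=[2,6,7,0,4]; order=3,1
step 3: dequeue 2; queue=[6,7,0,4,5]; order=3,1,2
step 4: dequeue 6; queue=[7,0,4,5]; order=3,1,2,6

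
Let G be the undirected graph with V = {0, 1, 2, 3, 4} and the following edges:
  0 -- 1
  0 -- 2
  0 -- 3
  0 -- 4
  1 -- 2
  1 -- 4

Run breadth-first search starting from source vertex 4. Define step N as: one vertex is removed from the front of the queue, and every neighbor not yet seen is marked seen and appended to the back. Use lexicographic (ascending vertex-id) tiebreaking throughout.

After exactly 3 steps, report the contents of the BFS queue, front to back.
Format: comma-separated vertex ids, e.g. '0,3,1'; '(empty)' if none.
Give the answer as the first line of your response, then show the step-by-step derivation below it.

2,3

step 1: dequeue 4; queue=[0,1]; order=4
step 2: dequeue 0; queue=[1,2,3]; order=4,0
step 3: dequeue 1; queue=[2,3]; order=4,0,1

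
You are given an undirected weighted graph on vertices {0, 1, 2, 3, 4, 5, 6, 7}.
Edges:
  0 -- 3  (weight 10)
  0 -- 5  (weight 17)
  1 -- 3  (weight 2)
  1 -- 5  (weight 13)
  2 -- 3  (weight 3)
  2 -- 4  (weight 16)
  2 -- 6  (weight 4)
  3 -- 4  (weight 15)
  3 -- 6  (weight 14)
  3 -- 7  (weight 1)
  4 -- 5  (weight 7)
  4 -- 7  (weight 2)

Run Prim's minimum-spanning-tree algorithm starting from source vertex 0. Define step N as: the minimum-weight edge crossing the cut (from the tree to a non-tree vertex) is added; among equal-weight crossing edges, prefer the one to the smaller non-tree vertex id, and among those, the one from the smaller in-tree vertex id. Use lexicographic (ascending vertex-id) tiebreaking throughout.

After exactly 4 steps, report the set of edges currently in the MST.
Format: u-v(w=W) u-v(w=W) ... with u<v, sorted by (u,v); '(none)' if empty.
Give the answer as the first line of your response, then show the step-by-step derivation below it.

0-3(w=10) 1-3(w=2) 3-7(w=1) 4-7(w=2)

step 1: add edge 0-3 (w=10); MST = {0-3(w=10)}
step 2: add edge 3-7 (w=1); MST = {0-3(w=10) 3-7(w=1)}
step 3: add edge 1-3 (w=2); MST = {0-3(w=10) 1-3(w=2) 3-7(w=1)}
step 4: add edge 4-7 (w=2); MST = {0-3(w=10) 1-3(w=2) 3-7(w=1) 4-7(w=2)}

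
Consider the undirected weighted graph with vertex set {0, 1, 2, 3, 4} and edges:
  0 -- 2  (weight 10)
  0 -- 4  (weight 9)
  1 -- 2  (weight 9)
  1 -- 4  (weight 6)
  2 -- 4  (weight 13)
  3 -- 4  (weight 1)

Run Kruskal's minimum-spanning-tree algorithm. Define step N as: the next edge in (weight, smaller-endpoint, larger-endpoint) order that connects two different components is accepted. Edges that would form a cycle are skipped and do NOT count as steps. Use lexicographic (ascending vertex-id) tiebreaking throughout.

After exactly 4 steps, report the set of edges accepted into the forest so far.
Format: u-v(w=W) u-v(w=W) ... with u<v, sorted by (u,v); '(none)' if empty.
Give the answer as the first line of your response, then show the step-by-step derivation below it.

0-4(w=9) 1-2(w=9) 1-4(w=6) 3-4(w=1)

step 1: add edge 3-4 (w=1); MST = {3-4(w=1)}
step 2: add edge 1-4 (w=6); MST = {1-4(w=6) 3-4(w=1)}
step 3: add edge 0-4 (w=9); MST = {0-4(w=9) 1-4(w=6) 3-4(w=1)}
step 4: add edge 1-2 (w=9); MST = {0-4(w=9) 1-2(w=9) 1-4(w=6) 3-4(w=1)}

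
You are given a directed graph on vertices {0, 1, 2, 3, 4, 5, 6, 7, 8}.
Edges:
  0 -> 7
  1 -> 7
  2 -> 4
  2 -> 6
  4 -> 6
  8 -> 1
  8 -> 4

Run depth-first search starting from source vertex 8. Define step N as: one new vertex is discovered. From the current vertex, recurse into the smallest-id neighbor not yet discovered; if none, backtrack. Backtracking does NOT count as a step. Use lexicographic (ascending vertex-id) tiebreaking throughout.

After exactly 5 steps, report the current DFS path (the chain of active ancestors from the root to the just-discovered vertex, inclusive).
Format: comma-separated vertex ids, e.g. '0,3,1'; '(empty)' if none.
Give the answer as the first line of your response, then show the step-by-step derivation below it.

8,4,6

step 1: discover 8; path=8; order=8
step 2: discover 1; path=8>1; order=8,1
step 3: discover 7; path=8>1>7; order=8,1,7
step 4: discover 4; path=8>4; order=8,1,7,4
step 5: discover 6; path=8>4>6; order=8,1,7,4,6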